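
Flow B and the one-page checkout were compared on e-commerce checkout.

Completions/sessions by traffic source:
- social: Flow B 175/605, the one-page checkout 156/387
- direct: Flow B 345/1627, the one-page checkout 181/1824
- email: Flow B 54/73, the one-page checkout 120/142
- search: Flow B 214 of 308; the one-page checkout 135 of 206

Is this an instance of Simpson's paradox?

No

Social: Flow B 175/605 = 28.9%, the one-page checkout 156/387 = 40.3% → the one-page checkout
Direct: Flow B 345/1627 = 21.2%, the one-page checkout 181/1824 = 9.9% → Flow B
Email: Flow B 54/73 = 74.0%, the one-page checkout 120/142 = 84.5% → the one-page checkout
Search: Flow B 214/308 = 69.5%, the one-page checkout 135/206 = 65.5% → Flow B
Overall: Flow B 788/2613 = 30.2%, the one-page checkout 592/2559 = 23.1% → Flow B
Neither sweeps: Flow B wins 2 of 4 groups, the one-page checkout wins 2. Flow B wins overall but not every group — no Simpson reversal.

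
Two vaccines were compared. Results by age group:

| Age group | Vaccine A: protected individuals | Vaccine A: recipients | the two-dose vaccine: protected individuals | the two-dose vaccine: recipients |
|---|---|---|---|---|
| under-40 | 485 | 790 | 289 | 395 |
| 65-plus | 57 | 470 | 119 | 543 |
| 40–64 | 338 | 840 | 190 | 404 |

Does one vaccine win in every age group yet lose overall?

Under-40: Vaccine A 485/790 = 61.4%, the two-dose vaccine 289/395 = 73.2% → the two-dose vaccine
65-plus: Vaccine A 57/470 = 12.1%, the two-dose vaccine 119/543 = 21.9% → the two-dose vaccine
40–64: Vaccine A 338/840 = 40.2%, the two-dose vaccine 190/404 = 47.0% → the two-dose vaccine
Overall: Vaccine A 880/2100 = 41.9%, the two-dose vaccine 598/1342 = 44.6% → the two-dose vaccine
The two-dose vaccine wins overall and in every age group — no reversal.

No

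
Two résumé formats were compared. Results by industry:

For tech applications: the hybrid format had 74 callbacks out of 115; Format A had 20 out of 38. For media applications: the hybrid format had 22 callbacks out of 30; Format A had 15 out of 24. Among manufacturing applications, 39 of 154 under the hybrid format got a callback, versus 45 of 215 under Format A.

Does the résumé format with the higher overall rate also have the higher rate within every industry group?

Tech: the hybrid format 74/115 = 64.3%, Format A 20/38 = 52.6% → the hybrid format
Media: the hybrid format 22/30 = 73.3%, Format A 15/24 = 62.5% → the hybrid format
Manufacturing: the hybrid format 39/154 = 25.3%, Format A 45/215 = 20.9% → the hybrid format
Overall: the hybrid format 135/299 = 45.2%, Format A 80/277 = 28.9% → the hybrid format
The hybrid format wins overall and in every industry group — no reversal.

Yes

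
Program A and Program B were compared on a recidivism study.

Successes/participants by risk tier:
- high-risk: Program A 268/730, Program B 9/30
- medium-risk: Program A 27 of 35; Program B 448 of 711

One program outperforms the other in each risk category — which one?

High-risk: Program A 268/730 = 36.7%, Program B 9/30 = 30.0% → Program A
Medium-risk: Program A 27/35 = 77.1%, Program B 448/711 = 63.0% → Program A
Program A has the higher rate in both groups.

Program A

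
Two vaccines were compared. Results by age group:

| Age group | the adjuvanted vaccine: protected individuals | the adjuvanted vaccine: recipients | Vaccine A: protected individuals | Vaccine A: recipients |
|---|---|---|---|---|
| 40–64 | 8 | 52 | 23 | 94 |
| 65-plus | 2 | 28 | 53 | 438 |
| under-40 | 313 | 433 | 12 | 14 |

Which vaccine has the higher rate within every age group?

Vaccine A

40–64: the adjuvanted vaccine 8/52 = 15.4%, Vaccine A 23/94 = 24.5% → Vaccine A
65-plus: the adjuvanted vaccine 2/28 = 7.1%, Vaccine A 53/438 = 12.1% → Vaccine A
Under-40: the adjuvanted vaccine 313/433 = 72.3%, Vaccine A 12/14 = 85.7% → Vaccine A
Vaccine A has the higher rate in all 3 groups.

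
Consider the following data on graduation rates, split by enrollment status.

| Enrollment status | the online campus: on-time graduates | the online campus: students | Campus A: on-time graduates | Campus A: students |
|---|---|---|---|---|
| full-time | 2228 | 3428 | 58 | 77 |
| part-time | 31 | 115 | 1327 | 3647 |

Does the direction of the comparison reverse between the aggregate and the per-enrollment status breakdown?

Full-time: the online campus 2228/3428 = 65.0%, Campus A 58/77 = 75.3% → Campus A
Part-time: the online campus 31/115 = 27.0%, Campus A 1327/3647 = 36.4% → Campus A
Overall: the online campus 2259/3543 = 63.8%, Campus A 1385/3724 = 37.2% → the online campus
Campus A wins each enrollment group but the online campus wins overall — the comparison reverses. Campus A's students skew toward part-time, which has a lower base rate.

Yes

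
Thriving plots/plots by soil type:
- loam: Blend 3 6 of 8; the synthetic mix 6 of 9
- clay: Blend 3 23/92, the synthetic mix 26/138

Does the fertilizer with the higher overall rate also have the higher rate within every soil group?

Loam: Blend 3 6/8 = 75.0%, the synthetic mix 6/9 = 66.7% → Blend 3
Clay: Blend 3 23/92 = 25.0%, the synthetic mix 26/138 = 18.8% → Blend 3
Overall: Blend 3 29/100 = 29.0%, the synthetic mix 32/147 = 21.8% → Blend 3
Blend 3 wins overall and in every soil group — no reversal.

Yes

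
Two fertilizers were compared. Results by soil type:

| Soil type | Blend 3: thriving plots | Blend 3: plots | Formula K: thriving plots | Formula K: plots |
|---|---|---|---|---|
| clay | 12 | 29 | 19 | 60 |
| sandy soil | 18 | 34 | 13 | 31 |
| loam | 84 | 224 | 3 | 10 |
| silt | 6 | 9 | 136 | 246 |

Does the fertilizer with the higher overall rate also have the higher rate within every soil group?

No

Clay: Blend 3 12/29 = 41.4%, Formula K 19/60 = 31.7% → Blend 3
Sandy soil: Blend 3 18/34 = 52.9%, Formula K 13/31 = 41.9% → Blend 3
Loam: Blend 3 84/224 = 37.5%, Formula K 3/10 = 30.0% → Blend 3
Silt: Blend 3 6/9 = 66.7%, Formula K 136/246 = 55.3% → Blend 3
Overall: Blend 3 120/296 = 40.5%, Formula K 171/347 = 49.3% → Formula K
Blend 3 wins each soil group but Formula K wins overall — the comparison reverses. Blend 3's plots skew toward loam, which has a lower base rate.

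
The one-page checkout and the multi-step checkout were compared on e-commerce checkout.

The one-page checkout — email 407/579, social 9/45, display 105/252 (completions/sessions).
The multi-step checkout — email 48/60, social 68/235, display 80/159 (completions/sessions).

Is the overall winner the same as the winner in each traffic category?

No

Email: the one-page checkout 407/579 = 70.3%, the multi-step checkout 48/60 = 80.0% → the multi-step checkout
Social: the one-page checkout 9/45 = 20.0%, the multi-step checkout 68/235 = 28.9% → the multi-step checkout
Display: the one-page checkout 105/252 = 41.7%, the multi-step checkout 80/159 = 50.3% → the multi-step checkout
Overall: the one-page checkout 521/876 = 59.5%, the multi-step checkout 196/454 = 43.2% → the one-page checkout
The multi-step checkout wins each traffic group but the one-page checkout wins overall — the comparison reverses. The multi-step checkout's sessions skew toward social, which has a lower base rate.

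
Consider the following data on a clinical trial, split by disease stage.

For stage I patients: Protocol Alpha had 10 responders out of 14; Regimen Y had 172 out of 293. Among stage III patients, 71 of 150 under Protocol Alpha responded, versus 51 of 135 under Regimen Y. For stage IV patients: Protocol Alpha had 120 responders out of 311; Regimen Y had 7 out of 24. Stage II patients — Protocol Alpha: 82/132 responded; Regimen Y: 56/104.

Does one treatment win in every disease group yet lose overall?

Stage I: Protocol Alpha 10/14 = 71.4%, Regimen Y 172/293 = 58.7% → Protocol Alpha
Stage III: Protocol Alpha 71/150 = 47.3%, Regimen Y 51/135 = 37.8% → Protocol Alpha
Stage IV: Protocol Alpha 120/311 = 38.6%, Regimen Y 7/24 = 29.2% → Protocol Alpha
Stage II: Protocol Alpha 82/132 = 62.1%, Regimen Y 56/104 = 53.8% → Protocol Alpha
Overall: Protocol Alpha 283/607 = 46.6%, Regimen Y 286/556 = 51.4% → Regimen Y
Protocol Alpha wins each disease group but Regimen Y wins overall — the comparison reverses. Protocol Alpha's patients skew toward stage IV, which has a lower base rate.

Yes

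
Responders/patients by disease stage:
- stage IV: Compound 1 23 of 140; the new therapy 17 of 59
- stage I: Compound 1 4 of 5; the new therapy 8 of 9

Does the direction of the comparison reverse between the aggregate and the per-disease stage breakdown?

No

Stage IV: Compound 1 23/140 = 16.4%, the new therapy 17/59 = 28.8% → the new therapy
Stage I: Compound 1 4/5 = 80.0%, the new therapy 8/9 = 88.9% → the new therapy
Overall: Compound 1 27/145 = 18.6%, the new therapy 25/68 = 36.8% → the new therapy
The new therapy wins overall and in every disease group — no reversal.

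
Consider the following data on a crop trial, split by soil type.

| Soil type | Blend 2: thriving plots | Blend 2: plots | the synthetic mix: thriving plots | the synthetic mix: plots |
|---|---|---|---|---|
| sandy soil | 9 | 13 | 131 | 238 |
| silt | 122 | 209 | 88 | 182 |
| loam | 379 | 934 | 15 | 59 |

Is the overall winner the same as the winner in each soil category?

No

Sandy soil: Blend 2 9/13 = 69.2%, the synthetic mix 131/238 = 55.0% → Blend 2
Silt: Blend 2 122/209 = 58.4%, the synthetic mix 88/182 = 48.4% → Blend 2
Loam: Blend 2 379/934 = 40.6%, the synthetic mix 15/59 = 25.4% → Blend 2
Overall: Blend 2 510/1156 = 44.1%, the synthetic mix 234/479 = 48.9% → the synthetic mix
Blend 2 wins each soil group but the synthetic mix wins overall — the comparison reverses. Blend 2's plots skew toward loam, which has a lower base rate.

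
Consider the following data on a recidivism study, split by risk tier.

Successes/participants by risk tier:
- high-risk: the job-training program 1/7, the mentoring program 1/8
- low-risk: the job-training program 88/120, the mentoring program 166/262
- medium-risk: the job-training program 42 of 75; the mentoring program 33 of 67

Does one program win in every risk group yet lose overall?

No

High-risk: the job-training program 1/7 = 14.3%, the mentoring program 1/8 = 12.5% → the job-training program
Low-risk: the job-training program 88/120 = 73.3%, the mentoring program 166/262 = 63.4% → the job-training program
Medium-risk: the job-training program 42/75 = 56.0%, the mentoring program 33/67 = 49.3% → the job-training program
Overall: the job-training program 131/202 = 64.9%, the mentoring program 200/337 = 59.3% → the job-training program
The job-training program wins overall and in every risk group — no reversal.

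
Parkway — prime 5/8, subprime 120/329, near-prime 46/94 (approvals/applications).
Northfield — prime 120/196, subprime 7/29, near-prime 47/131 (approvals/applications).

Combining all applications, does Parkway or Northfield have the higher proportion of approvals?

Northfield

Prime: Parkway 5/8 = 62.5%, Northfield 120/196 = 61.2% → Parkway
Subprime: Parkway 120/329 = 36.5%, Northfield 7/29 = 24.1% → Parkway
Near-prime: Parkway 46/94 = 48.9%, Northfield 47/131 = 35.9% → Parkway
Overall: Parkway 171/431 = 39.7%, Northfield 174/356 = 48.9% → Northfield
(Parkway wins every credit group but Northfield wins overall — Parkway's applications skew toward the low-rate subprime group.)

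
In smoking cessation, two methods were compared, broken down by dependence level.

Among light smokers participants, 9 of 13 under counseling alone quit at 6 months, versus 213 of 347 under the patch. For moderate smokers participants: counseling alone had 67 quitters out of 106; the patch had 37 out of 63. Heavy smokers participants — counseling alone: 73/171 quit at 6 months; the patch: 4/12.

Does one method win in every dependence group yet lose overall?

Light smokers: counseling alone 9/13 = 69.2%, the patch 213/347 = 61.4% → counseling alone
Moderate smokers: counseling alone 67/106 = 63.2%, the patch 37/63 = 58.7% → counseling alone
Heavy smokers: counseling alone 73/171 = 42.7%, the patch 4/12 = 33.3% → counseling alone
Overall: counseling alone 149/290 = 51.4%, the patch 254/422 = 60.2% → the patch
Counseling alone wins each dependence group but the patch wins overall — the comparison reverses. Counseling alone's participants skew toward heavy smokers, which has a lower base rate.

Yes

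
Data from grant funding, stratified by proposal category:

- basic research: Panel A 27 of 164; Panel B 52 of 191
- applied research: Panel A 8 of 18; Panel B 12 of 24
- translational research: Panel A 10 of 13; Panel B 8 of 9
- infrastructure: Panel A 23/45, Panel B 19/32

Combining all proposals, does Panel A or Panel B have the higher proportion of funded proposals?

Basic research: Panel A 27/164 = 16.5%, Panel B 52/191 = 27.2% → Panel B
Applied research: Panel A 8/18 = 44.4%, Panel B 12/24 = 50.0% → Panel B
Translational research: Panel A 10/13 = 76.9%, Panel B 8/9 = 88.9% → Panel B
Infrastructure: Panel A 23/45 = 51.1%, Panel B 19/32 = 59.4% → Panel B
Overall: Panel A 68/240 = 28.3%, Panel B 91/256 = 35.5% → Panel B

Panel B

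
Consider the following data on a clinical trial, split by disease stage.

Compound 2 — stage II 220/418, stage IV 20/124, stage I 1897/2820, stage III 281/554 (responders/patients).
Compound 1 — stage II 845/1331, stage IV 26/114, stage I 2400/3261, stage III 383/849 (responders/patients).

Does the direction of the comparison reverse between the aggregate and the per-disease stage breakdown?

Stage II: Compound 2 220/418 = 52.6%, Compound 1 845/1331 = 63.5% → Compound 1
Stage IV: Compound 2 20/124 = 16.1%, Compound 1 26/114 = 22.8% → Compound 1
Stage I: Compound 2 1897/2820 = 67.3%, Compound 1 2400/3261 = 73.6% → Compound 1
Stage III: Compound 2 281/554 = 50.7%, Compound 1 383/849 = 45.1% → Compound 2
Overall: Compound 2 2418/3916 = 61.7%, Compound 1 3654/5555 = 65.8% → Compound 1
Neither sweeps: Compound 2 wins 1 of 4 groups, Compound 1 wins 3. Compound 1 wins overall but not every group — no Simpson reversal.

No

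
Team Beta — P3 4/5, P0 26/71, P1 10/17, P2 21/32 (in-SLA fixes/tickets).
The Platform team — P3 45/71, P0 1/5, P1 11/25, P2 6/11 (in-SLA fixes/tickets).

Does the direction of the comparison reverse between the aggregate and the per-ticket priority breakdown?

Yes

P3: Team Beta 4/5 = 80.0%, the Platform team 45/71 = 63.4% → Team Beta
P0: Team Beta 26/71 = 36.6%, the Platform team 1/5 = 20.0% → Team Beta
P1: Team Beta 10/17 = 58.8%, the Platform team 11/25 = 44.0% → Team Beta
P2: Team Beta 21/32 = 65.6%, the Platform team 6/11 = 54.5% → Team Beta
Overall: Team Beta 61/125 = 48.8%, the Platform team 63/112 = 56.2% → the Platform team
Team Beta wins each ticket group but the Platform team wins overall — the comparison reverses. Team Beta's tickets skew toward P0, which has a lower base rate.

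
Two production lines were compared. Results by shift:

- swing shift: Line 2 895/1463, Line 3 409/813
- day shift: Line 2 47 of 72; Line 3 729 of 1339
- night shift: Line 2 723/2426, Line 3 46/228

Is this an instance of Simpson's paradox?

Yes

Swing shift: Line 2 895/1463 = 61.2%, Line 3 409/813 = 50.3% → Line 2
Day shift: Line 2 47/72 = 65.3%, Line 3 729/1339 = 54.4% → Line 2
Night shift: Line 2 723/2426 = 29.8%, Line 3 46/228 = 20.2% → Line 2
Overall: Line 2 1665/3961 = 42.0%, Line 3 1184/2380 = 49.7% → Line 3
Line 2 wins each shift group but Line 3 wins overall — the comparison reverses. Line 2's units skew toward night shift, which has a lower base rate.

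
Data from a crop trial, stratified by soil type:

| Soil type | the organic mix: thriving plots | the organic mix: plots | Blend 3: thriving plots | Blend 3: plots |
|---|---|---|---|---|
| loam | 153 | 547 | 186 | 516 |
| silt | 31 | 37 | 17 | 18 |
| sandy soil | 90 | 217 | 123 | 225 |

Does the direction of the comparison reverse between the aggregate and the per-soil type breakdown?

No

Loam: the organic mix 153/547 = 28.0%, Blend 3 186/516 = 36.0% → Blend 3
Silt: the organic mix 31/37 = 83.8%, Blend 3 17/18 = 94.4% → Blend 3
Sandy soil: the organic mix 90/217 = 41.5%, Blend 3 123/225 = 54.7% → Blend 3
Overall: the organic mix 274/801 = 34.2%, Blend 3 326/759 = 43.0% → Blend 3
Blend 3 wins overall and in every soil group — no reversal.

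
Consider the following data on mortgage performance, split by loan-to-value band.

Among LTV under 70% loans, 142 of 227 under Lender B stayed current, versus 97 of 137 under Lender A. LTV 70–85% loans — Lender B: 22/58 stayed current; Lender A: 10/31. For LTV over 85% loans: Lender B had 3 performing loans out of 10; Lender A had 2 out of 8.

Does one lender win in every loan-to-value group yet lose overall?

LTV under 70%: Lender B 142/227 = 62.6%, Lender A 97/137 = 70.8% → Lender A
LTV 70–85%: Lender B 22/58 = 37.9%, Lender A 10/31 = 32.3% → Lender B
LTV over 85%: Lender B 3/10 = 30.0%, Lender A 2/8 = 25.0% → Lender B
Overall: Lender B 167/295 = 56.6%, Lender A 109/176 = 61.9% → Lender A
Neither sweeps: Lender B wins 2 of 3 groups, Lender A wins 1. Lender A wins overall but not every group — no Simpson reversal.

No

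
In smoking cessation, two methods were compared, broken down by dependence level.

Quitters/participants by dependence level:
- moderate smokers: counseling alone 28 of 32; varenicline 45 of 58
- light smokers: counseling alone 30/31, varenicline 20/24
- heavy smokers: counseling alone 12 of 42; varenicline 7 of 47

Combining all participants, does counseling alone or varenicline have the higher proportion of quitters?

counseling alone

Moderate smokers: counseling alone 28/32 = 87.5%, varenicline 45/58 = 77.6% → counseling alone
Light smokers: counseling alone 30/31 = 96.8%, varenicline 20/24 = 83.3% → counseling alone
Heavy smokers: counseling alone 12/42 = 28.6%, varenicline 7/47 = 14.9% → counseling alone
Overall: counseling alone 70/105 = 66.7%, varenicline 72/129 = 55.8% → counseling alone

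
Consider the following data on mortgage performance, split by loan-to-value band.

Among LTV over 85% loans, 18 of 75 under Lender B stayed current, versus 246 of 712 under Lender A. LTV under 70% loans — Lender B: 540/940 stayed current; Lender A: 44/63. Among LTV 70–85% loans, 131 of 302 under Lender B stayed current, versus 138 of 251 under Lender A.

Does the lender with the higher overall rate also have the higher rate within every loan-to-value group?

No

LTV over 85%: Lender B 18/75 = 24.0%, Lender A 246/712 = 34.6% → Lender A
LTV under 70%: Lender B 540/940 = 57.4%, Lender A 44/63 = 69.8% → Lender A
LTV 70–85%: Lender B 131/302 = 43.4%, Lender A 138/251 = 55.0% → Lender A
Overall: Lender B 689/1317 = 52.3%, Lender A 428/1026 = 41.7% → Lender B
Lender A wins each loan-to-value group but Lender B wins overall — the comparison reverses. Lender A's loans skew toward LTV over 85%, which has a lower base rate.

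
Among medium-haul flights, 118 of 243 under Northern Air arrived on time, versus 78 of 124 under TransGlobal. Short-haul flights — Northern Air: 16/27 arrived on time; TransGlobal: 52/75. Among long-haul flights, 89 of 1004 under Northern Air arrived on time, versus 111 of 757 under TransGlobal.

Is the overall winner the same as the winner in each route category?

Yes

Medium-haul: Northern Air 118/243 = 48.6%, TransGlobal 78/124 = 62.9% → TransGlobal
Short-haul: Northern Air 16/27 = 59.3%, TransGlobal 52/75 = 69.3% → TransGlobal
Long-haul: Northern Air 89/1004 = 8.9%, TransGlobal 111/757 = 14.7% → TransGlobal
Overall: Northern Air 223/1274 = 17.5%, TransGlobal 241/956 = 25.2% → TransGlobal
TransGlobal wins overall and in every route group — no reversal.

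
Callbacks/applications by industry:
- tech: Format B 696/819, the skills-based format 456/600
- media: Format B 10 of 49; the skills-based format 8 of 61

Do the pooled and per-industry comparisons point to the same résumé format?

Tech: Format B 696/819 = 85.0%, the skills-based format 456/600 = 76.0% → Format B
Media: Format B 10/49 = 20.4%, the skills-based format 8/61 = 13.1% → Format B
Overall: Format B 706/868 = 81.3%, the skills-based format 464/661 = 70.2% → Format B
Format B wins overall and in every industry group — no reversal.

Yes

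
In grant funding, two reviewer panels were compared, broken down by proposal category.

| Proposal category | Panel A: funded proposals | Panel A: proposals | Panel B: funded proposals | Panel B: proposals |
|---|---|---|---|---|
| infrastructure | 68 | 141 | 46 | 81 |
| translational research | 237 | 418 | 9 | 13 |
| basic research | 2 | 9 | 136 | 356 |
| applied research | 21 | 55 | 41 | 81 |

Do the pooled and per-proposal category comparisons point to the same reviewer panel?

No

Infrastructure: Panel A 68/141 = 48.2%, Panel B 46/81 = 56.8% → Panel B
Translational research: Panel A 237/418 = 56.7%, Panel B 9/13 = 69.2% → Panel B
Basic research: Panel A 2/9 = 22.2%, Panel B 136/356 = 38.2% → Panel B
Applied research: Panel A 21/55 = 38.2%, Panel B 41/81 = 50.6% → Panel B
Overall: Panel A 328/623 = 52.6%, Panel B 232/531 = 43.7% → Panel A
Panel B wins each proposal group but Panel A wins overall — the comparison reverses. Panel B's proposals skew toward basic research, which has a lower base rate.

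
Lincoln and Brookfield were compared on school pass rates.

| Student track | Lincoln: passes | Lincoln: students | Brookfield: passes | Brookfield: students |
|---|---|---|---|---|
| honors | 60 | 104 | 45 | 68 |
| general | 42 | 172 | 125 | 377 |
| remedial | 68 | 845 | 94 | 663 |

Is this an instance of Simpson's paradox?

Honors: Lincoln 60/104 = 57.7%, Brookfield 45/68 = 66.2% → Brookfield
General: Lincoln 42/172 = 24.4%, Brookfield 125/377 = 33.2% → Brookfield
Remedial: Lincoln 68/845 = 8.0%, Brookfield 94/663 = 14.2% → Brookfield
Overall: Lincoln 170/1121 = 15.2%, Brookfield 264/1108 = 23.8% → Brookfield
Brookfield wins overall and in every student group — no reversal.

No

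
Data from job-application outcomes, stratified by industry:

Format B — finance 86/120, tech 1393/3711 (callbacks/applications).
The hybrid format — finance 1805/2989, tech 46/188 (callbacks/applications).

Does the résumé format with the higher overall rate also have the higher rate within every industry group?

Finance: Format B 86/120 = 71.7%, the hybrid format 1805/2989 = 60.4% → Format B
Tech: Format B 1393/3711 = 37.5%, the hybrid format 46/188 = 24.5% → Format B
Overall: Format B 1479/3831 = 38.6%, the hybrid format 1851/3177 = 58.3% → the hybrid format
Format B wins each industry group but the hybrid format wins overall — the comparison reverses. Format B's applications skew toward tech, which has a lower base rate.

No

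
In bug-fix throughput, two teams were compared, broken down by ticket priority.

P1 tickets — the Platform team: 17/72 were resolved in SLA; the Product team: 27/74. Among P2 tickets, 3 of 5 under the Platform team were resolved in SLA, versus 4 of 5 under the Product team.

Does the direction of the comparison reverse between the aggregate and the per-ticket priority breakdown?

No

P1: the Platform team 17/72 = 23.6%, the Product team 27/74 = 36.5% → the Product team
P2: the Platform team 3/5 = 60.0%, the Product team 4/5 = 80.0% → the Product team
Overall: the Platform team 20/77 = 26.0%, the Product team 31/79 = 39.2% → the Product team
The Product team wins overall and in every ticket group — no reversal.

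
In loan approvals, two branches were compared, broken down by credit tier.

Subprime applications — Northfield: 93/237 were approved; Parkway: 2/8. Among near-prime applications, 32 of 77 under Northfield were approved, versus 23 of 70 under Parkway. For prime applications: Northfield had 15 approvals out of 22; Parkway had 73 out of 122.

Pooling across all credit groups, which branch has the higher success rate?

Parkway

Subprime: Northfield 93/237 = 39.2%, Parkway 2/8 = 25.0% → Northfield
Near-prime: Northfield 32/77 = 41.6%, Parkway 23/70 = 32.9% → Northfield
Prime: Northfield 15/22 = 68.2%, Parkway 73/122 = 59.8% → Northfield
Overall: Northfield 140/336 = 41.7%, Parkway 98/200 = 49.0% → Parkway
(Northfield wins every credit group but Parkway wins overall — Northfield's applications skew toward the low-rate subprime group.)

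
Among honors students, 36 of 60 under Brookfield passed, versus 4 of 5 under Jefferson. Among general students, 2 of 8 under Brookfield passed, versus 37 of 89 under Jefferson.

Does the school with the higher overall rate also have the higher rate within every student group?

No

Honors: Brookfield 36/60 = 60.0%, Jefferson 4/5 = 80.0% → Jefferson
General: Brookfield 2/8 = 25.0%, Jefferson 37/89 = 41.6% → Jefferson
Overall: Brookfield 38/68 = 55.9%, Jefferson 41/94 = 43.6% → Brookfield
Jefferson wins each student group but Brookfield wins overall — the comparison reverses. Jefferson's students skew toward general, which has a lower base rate.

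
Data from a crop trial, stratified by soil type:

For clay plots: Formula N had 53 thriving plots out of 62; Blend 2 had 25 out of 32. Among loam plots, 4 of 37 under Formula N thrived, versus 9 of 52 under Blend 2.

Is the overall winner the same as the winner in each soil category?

No

Clay: Formula N 53/62 = 85.5%, Blend 2 25/32 = 78.1% → Formula N
Loam: Formula N 4/37 = 10.8%, Blend 2 9/52 = 17.3% → Blend 2
Overall: Formula N 57/99 = 57.6%, Blend 2 34/84 = 40.5% → Formula N
Neither sweeps: Formula N wins 1 of 2 groups, Blend 2 wins 1. Formula N wins overall but not every group — no Simpson reversal.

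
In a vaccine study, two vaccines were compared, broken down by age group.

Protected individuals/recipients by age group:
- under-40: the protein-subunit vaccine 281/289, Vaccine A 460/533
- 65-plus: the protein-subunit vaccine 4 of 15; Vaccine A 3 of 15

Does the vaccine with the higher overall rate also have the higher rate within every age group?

Yes

Under-40: the protein-subunit vaccine 281/289 = 97.2%, Vaccine A 460/533 = 86.3% → the protein-subunit vaccine
65-plus: the protein-subunit vaccine 4/15 = 26.7%, Vaccine A 3/15 = 20.0% → the protein-subunit vaccine
Overall: the protein-subunit vaccine 285/304 = 93.8%, Vaccine A 463/548 = 84.5% → the protein-subunit vaccine
The protein-subunit vaccine wins overall and in every age group — no reversal.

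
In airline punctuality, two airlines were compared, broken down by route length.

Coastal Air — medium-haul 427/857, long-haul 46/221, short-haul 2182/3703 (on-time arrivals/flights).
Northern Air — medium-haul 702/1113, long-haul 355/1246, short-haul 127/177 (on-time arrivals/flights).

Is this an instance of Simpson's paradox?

Yes

Medium-haul: Coastal Air 427/857 = 49.8%, Northern Air 702/1113 = 63.1% → Northern Air
Long-haul: Coastal Air 46/221 = 20.8%, Northern Air 355/1246 = 28.5% → Northern Air
Short-haul: Coastal Air 2182/3703 = 58.9%, Northern Air 127/177 = 71.8% → Northern Air
Overall: Coastal Air 2655/4781 = 55.5%, Northern Air 1184/2536 = 46.7% → Coastal Air
Northern Air wins each route group but Coastal Air wins overall — the comparison reverses. Northern Air's flights skew toward long-haul, which has a lower base rate.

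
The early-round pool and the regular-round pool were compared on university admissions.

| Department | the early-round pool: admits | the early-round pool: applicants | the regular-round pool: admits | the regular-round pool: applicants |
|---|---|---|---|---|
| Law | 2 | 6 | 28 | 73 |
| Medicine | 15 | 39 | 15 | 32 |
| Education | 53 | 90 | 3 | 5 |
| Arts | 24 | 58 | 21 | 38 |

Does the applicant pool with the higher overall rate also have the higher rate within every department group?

No

Law: the early-round pool 2/6 = 33.3%, the regular-round pool 28/73 = 38.4% → the regular-round pool
Medicine: the early-round pool 15/39 = 38.5%, the regular-round pool 15/32 = 46.9% → the regular-round pool
Education: the early-round pool 53/90 = 58.9%, the regular-round pool 3/5 = 60.0% → the regular-round pool
Arts: the early-round pool 24/58 = 41.4%, the regular-round pool 21/38 = 55.3% → the regular-round pool
Overall: the early-round pool 94/193 = 48.7%, the regular-round pool 67/148 = 45.3% → the early-round pool
The regular-round pool wins each department group but the early-round pool wins overall — the comparison reverses. The regular-round pool's applicants skew toward Law, which has a lower base rate.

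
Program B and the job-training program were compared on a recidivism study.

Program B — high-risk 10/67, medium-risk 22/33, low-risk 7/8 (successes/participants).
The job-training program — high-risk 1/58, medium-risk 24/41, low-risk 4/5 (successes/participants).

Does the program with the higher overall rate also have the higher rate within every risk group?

High-risk: Program B 10/67 = 14.9%, the job-training program 1/58 = 1.7% → Program B
Medium-risk: Program B 22/33 = 66.7%, the job-training program 24/41 = 58.5% → Program B
Low-risk: Program B 7/8 = 87.5%, the job-training program 4/5 = 80.0% → Program B
Overall: Program B 39/108 = 36.1%, the job-training program 29/104 = 27.9% → Program B
Program B wins overall and in every risk group — no reversal.

Yes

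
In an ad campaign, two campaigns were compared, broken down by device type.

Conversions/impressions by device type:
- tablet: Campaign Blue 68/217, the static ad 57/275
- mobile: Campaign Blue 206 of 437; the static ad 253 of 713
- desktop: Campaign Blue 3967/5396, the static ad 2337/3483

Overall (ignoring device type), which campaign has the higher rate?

Campaign Blue

Tablet: Campaign Blue 68/217 = 31.3%, the static ad 57/275 = 20.7% → Campaign Blue
Mobile: Campaign Blue 206/437 = 47.1%, the static ad 253/713 = 35.5% → Campaign Blue
Desktop: Campaign Blue 3967/5396 = 73.5%, the static ad 2337/3483 = 67.1% → Campaign Blue
Overall: Campaign Blue 4241/6050 = 70.1%, the static ad 2647/4471 = 59.2% → Campaign Blue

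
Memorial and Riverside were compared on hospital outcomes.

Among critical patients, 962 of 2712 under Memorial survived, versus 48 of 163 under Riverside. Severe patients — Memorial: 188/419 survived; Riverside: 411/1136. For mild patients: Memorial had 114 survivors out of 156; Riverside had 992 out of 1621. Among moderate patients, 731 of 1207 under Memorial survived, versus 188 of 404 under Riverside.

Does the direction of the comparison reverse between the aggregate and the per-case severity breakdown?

Critical: Memorial 962/2712 = 35.5%, Riverside 48/163 = 29.4% → Memorial
Severe: Memorial 188/419 = 44.9%, Riverside 411/1136 = 36.2% → Memorial
Mild: Memorial 114/156 = 73.1%, Riverside 992/1621 = 61.2% → Memorial
Moderate: Memorial 731/1207 = 60.6%, Riverside 188/404 = 46.5% → Memorial
Overall: Memorial 1995/4494 = 44.4%, Riverside 1639/3324 = 49.3% → Riverside
Memorial wins each case group but Riverside wins overall — the comparison reverses. Memorial's patients skew toward critical, which has a lower base rate.

Yes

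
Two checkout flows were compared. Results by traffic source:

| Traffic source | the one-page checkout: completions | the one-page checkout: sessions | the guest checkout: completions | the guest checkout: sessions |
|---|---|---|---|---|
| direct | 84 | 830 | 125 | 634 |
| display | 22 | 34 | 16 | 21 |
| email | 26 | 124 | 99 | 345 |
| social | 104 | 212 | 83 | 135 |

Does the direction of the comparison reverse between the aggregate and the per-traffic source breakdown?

No

Direct: the one-page checkout 84/830 = 10.1%, the guest checkout 125/634 = 19.7% → the guest checkout
Display: the one-page checkout 22/34 = 64.7%, the guest checkout 16/21 = 76.2% → the guest checkout
Email: the one-page checkout 26/124 = 21.0%, the guest checkout 99/345 = 28.7% → the guest checkout
Social: the one-page checkout 104/212 = 49.1%, the guest checkout 83/135 = 61.5% → the guest checkout
Overall: the one-page checkout 236/1200 = 19.7%, the guest checkout 323/1135 = 28.5% → the guest checkout
The guest checkout wins overall and in every traffic group — no reversal.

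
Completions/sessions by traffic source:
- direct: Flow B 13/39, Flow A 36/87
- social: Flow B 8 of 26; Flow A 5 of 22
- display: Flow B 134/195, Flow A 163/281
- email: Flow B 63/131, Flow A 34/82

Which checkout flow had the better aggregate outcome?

Flow B

Direct: Flow B 13/39 = 33.3%, Flow A 36/87 = 41.4% → Flow A
Social: Flow B 8/26 = 30.8%, Flow A 5/22 = 22.7% → Flow B
Display: Flow B 134/195 = 68.7%, Flow A 163/281 = 58.0% → Flow B
Email: Flow B 63/131 = 48.1%, Flow A 34/82 = 41.5% → Flow B
Overall: Flow B 218/391 = 55.8%, Flow A 238/472 = 50.4% → Flow B
(Neither sweeps every traffic group, but Flow B has the higher pooled rate.)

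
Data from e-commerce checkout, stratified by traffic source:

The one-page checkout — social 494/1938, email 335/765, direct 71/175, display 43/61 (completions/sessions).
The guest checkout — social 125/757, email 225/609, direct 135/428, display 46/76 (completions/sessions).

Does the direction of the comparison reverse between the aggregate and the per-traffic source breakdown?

Social: the one-page checkout 494/1938 = 25.5%, the guest checkout 125/757 = 16.5% → the one-page checkout
Email: the one-page checkout 335/765 = 43.8%, the guest checkout 225/609 = 36.9% → the one-page checkout
Direct: the one-page checkout 71/175 = 40.6%, the guest checkout 135/428 = 31.5% → the one-page checkout
Display: the one-page checkout 43/61 = 70.5%, the guest checkout 46/76 = 60.5% → the one-page checkout
Overall: the one-page checkout 943/2939 = 32.1%, the guest checkout 531/1870 = 28.4% → the one-page checkout
The one-page checkout wins overall and in every traffic group — no reversal.

No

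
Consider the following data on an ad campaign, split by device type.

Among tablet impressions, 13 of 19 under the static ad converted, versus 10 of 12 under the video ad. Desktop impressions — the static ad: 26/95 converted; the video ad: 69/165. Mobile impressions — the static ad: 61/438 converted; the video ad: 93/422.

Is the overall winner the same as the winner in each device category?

Tablet: the static ad 13/19 = 68.4%, the video ad 10/12 = 83.3% → the video ad
Desktop: the static ad 26/95 = 27.4%, the video ad 69/165 = 41.8% → the video ad
Mobile: the static ad 61/438 = 13.9%, the video ad 93/422 = 22.0% → the video ad
Overall: the static ad 100/552 = 18.1%, the video ad 172/599 = 28.7% → the video ad
The video ad wins overall and in every device group — no reversal.

Yes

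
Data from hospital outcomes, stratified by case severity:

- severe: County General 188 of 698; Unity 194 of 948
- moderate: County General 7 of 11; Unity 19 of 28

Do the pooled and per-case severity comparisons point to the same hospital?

No

Severe: County General 188/698 = 26.9%, Unity 194/948 = 20.5% → County General
Moderate: County General 7/11 = 63.6%, Unity 19/28 = 67.9% → Unity
Overall: County General 195/709 = 27.5%, Unity 213/976 = 21.8% → County General
Neither sweeps: County General wins 1 of 2 groups, Unity wins 1. County General wins overall but not every group — no Simpson reversal.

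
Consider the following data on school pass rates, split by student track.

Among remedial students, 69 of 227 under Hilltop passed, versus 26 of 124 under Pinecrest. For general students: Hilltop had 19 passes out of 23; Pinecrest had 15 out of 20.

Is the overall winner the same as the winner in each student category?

Yes

Remedial: Hilltop 69/227 = 30.4%, Pinecrest 26/124 = 21.0% → Hilltop
General: Hilltop 19/23 = 82.6%, Pinecrest 15/20 = 75.0% → Hilltop
Overall: Hilltop 88/250 = 35.2%, Pinecrest 41/144 = 28.5% → Hilltop
Hilltop wins overall and in every student group — no reversal.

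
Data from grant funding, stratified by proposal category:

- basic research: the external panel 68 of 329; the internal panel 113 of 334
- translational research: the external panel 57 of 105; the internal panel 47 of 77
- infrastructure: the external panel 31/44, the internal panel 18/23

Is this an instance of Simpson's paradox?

No

Basic research: the external panel 68/329 = 20.7%, the internal panel 113/334 = 33.8% → the internal panel
Translational research: the external panel 57/105 = 54.3%, the internal panel 47/77 = 61.0% → the internal panel
Infrastructure: the external panel 31/44 = 70.5%, the internal panel 18/23 = 78.3% → the internal panel
Overall: the external panel 156/478 = 32.6%, the internal panel 178/434 = 41.0% → the internal panel
The internal panel wins overall and in every proposal group — no reversal.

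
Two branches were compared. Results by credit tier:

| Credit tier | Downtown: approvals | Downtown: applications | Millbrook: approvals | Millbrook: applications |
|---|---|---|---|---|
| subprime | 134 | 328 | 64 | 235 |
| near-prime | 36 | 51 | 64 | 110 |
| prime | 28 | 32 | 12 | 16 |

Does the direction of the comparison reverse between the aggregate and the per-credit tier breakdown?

Subprime: Downtown 134/328 = 40.9%, Millbrook 64/235 = 27.2% → Downtown
Near-prime: Downtown 36/51 = 70.6%, Millbrook 64/110 = 58.2% → Downtown
Prime: Downtown 28/32 = 87.5%, Millbrook 12/16 = 75.0% → Downtown
Overall: Downtown 198/411 = 48.2%, Millbrook 140/361 = 38.8% → Downtown
Downtown wins overall and in every credit group — no reversal.

No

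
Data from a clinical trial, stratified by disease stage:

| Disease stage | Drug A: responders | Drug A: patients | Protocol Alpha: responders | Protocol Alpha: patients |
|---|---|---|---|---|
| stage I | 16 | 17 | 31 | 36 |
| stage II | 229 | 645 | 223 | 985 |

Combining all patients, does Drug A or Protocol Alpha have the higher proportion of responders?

Stage I: Drug A 16/17 = 94.1%, Protocol Alpha 31/36 = 86.1% → Drug A
Stage II: Drug A 229/645 = 35.5%, Protocol Alpha 223/985 = 22.6% → Drug A
Overall: Drug A 245/662 = 37.0%, Protocol Alpha 254/1021 = 24.9% → Drug A

Drug A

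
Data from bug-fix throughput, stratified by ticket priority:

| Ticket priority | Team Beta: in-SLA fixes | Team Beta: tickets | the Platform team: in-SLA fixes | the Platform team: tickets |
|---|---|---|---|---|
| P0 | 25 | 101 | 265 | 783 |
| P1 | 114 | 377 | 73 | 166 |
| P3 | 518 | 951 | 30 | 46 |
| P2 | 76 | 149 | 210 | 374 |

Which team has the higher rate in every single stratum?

the Platform team

P0: Team Beta 25/101 = 24.8%, the Platform team 265/783 = 33.8% → the Platform team
P1: Team Beta 114/377 = 30.2%, the Platform team 73/166 = 44.0% → the Platform team
P3: Team Beta 518/951 = 54.5%, the Platform team 30/46 = 65.2% → the Platform team
P2: Team Beta 76/149 = 51.0%, the Platform team 210/374 = 56.1% → the Platform team
The Platform team has the higher rate in all 4 groups.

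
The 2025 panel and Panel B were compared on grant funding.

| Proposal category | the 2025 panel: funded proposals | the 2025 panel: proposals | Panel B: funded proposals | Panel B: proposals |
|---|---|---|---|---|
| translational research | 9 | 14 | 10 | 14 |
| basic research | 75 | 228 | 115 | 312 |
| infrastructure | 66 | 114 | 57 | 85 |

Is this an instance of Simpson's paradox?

No

Translational research: the 2025 panel 9/14 = 64.3%, Panel B 10/14 = 71.4% → Panel B
Basic research: the 2025 panel 75/228 = 32.9%, Panel B 115/312 = 36.9% → Panel B
Infrastructure: the 2025 panel 66/114 = 57.9%, Panel B 57/85 = 67.1% → Panel B
Overall: the 2025 panel 150/356 = 42.1%, Panel B 182/411 = 44.3% → Panel B
Panel B wins overall and in every proposal group — no reversal.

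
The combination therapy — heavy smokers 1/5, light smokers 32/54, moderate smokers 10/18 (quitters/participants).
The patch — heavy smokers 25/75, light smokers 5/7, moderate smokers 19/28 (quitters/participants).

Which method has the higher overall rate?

Heavy smokers: the combination therapy 1/5 = 20.0%, the patch 25/75 = 33.3% → the patch
Light smokers: the combination therapy 32/54 = 59.3%, the patch 5/7 = 71.4% → the patch
Moderate smokers: the combination therapy 10/18 = 55.6%, the patch 19/28 = 67.9% → the patch
Overall: the combination therapy 43/77 = 55.8%, the patch 49/110 = 44.5% → the combination therapy
(The patch wins every dependence group but the combination therapy wins overall — the patch's participants skew toward the low-rate heavy smokers group.)

the combination therapy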